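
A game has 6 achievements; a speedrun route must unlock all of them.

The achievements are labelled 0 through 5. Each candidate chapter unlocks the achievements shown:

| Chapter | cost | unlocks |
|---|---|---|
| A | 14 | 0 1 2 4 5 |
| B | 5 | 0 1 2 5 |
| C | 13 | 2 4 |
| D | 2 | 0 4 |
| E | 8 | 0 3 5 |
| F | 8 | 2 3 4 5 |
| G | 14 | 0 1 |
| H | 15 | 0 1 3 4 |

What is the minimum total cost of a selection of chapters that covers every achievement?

13

B, F together cover every achievement (B ∪ F = {0, 1, 2, 3, 4, 5}); total cost 5 + 8 = 13.
The greedy pick D, B, E costs 15; no covering selection beats 13.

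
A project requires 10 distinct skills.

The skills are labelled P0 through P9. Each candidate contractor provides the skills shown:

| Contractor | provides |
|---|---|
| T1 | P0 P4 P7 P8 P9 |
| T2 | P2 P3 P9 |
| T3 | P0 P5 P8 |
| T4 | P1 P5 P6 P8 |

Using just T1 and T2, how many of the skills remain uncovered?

3

Union of T1, T2 = {P0, P2, P3, P4, P7, P8, P9}.
Not covered: P1, P5, P6 — 3 skills.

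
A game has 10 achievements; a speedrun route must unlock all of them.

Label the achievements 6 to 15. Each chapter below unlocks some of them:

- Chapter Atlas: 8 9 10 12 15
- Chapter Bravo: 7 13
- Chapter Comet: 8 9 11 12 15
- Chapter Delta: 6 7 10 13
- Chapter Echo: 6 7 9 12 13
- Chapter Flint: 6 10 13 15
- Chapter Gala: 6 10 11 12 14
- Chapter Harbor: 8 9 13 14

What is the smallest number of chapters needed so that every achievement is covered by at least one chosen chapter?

3

Atlas and Echo and Gala together: Atlas ∪ Echo ∪ Gala = {6, 7, 8, 9, 10, 11, 12, 13, 14, 15} — every achievement is covered.
No 2 of the 8 chapters cover everything (all 28 combinations miss at least one achievement), so 3 is optimal.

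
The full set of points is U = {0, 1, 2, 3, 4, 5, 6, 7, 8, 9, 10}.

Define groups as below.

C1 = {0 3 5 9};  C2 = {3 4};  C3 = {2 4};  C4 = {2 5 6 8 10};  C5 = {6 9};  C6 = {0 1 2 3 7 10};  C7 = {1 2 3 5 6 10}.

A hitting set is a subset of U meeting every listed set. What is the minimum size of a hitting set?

Take H = {3, 4, 6}. Each listed group contains at least one of these, so H is a hitting set of size 3.
No choice of 2 points meets every group, so 3 is the minimum.

3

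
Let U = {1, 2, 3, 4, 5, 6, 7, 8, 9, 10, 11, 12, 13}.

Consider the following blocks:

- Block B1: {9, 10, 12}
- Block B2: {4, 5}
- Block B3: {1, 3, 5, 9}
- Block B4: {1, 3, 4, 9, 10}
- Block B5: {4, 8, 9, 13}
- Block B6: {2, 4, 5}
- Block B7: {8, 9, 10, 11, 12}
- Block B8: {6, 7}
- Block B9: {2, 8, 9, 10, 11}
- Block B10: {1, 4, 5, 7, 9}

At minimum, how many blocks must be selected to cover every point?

B4, B5, B6, B7, and B8 cover everything between them: the union {1, 2, 3, 4, 5, 6, 7, 8, 9, 10, 11, 12, 13} is all of U.
No 4 of the 10 blocks cover everything (all 210 combinations miss at least one point), so 5 is optimal.

5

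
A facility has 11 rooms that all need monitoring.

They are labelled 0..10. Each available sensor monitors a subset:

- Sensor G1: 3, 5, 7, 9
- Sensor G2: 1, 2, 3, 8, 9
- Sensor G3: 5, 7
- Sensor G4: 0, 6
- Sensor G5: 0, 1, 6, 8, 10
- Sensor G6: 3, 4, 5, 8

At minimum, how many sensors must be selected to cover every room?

G1 and G2 and G5 and G6 together: G1 ∪ G2 ∪ G5 ∪ G6 = {0, 1, 2, 3, 4, 5, 6, 7, 8, 9, 10} — every room is covered.
No 3 of the 6 sensors cover everything (all 20 combinations miss at least one room), so 4 is optimal.

4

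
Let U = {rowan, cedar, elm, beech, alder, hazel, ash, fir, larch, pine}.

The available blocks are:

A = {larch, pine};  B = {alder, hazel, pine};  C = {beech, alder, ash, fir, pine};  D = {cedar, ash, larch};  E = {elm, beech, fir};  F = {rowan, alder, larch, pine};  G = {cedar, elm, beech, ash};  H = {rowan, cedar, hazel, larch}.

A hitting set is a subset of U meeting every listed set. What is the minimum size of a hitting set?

3

T = {beech, larch, pine} meets every block (each contains at least one member of T), and |T| = 3.
The blocks B, D, E are pairwise disjoint, so any hitting set needs a separate element for each — at least 3. Hence 3 is optimal.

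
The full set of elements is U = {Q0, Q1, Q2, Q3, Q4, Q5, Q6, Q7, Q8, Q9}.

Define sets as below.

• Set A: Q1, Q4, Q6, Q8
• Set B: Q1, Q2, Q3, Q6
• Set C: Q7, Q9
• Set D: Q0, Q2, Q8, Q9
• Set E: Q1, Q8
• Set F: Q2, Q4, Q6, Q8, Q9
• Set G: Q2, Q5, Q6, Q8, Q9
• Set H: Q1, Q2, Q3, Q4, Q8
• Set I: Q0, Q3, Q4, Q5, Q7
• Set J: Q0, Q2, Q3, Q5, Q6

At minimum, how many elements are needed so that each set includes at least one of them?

3

T = {Q3, Q7, Q8} meets every set (each contains at least one member of T), and |T| = 3.
The sets C, E, J are pairwise disjoint, so any hitting set needs a separate element for each — at least 3. Hence 3 is optimal.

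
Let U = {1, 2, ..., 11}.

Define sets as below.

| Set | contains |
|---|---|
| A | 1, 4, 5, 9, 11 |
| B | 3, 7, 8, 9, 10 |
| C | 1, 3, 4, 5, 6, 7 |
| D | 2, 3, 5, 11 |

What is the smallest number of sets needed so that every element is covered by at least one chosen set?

3

Take {B, C, D}. Their union is {1, 2, 3, 4, 5, 6, 7, 8, 9, 10, 11}, which is all 11 elements.
Only D contains 2, so D is forced; the remaining 7 elements need at least 2 more sets (each remaining set adds at most 4) — so at least 3 sets are needed, and 3 is optimal.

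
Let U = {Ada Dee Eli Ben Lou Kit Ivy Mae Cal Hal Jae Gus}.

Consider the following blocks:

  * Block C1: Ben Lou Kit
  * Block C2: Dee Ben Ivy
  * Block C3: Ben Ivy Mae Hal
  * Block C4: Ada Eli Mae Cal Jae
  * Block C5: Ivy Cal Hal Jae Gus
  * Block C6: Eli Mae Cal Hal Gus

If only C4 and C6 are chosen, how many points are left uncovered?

Union of C4, C6 = {Ada, Eli, Mae, Cal, Hal, Jae, Gus}.
Not covered: Dee, Ben, Lou, Kit, Ivy — 5 points.

5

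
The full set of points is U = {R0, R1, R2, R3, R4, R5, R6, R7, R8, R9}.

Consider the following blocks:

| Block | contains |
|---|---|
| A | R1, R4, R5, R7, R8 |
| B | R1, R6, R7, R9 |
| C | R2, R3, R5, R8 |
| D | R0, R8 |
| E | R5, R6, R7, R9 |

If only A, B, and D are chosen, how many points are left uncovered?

2

Union of A, B, D = {R0, R1, R4, R5, R6, R7, R8, R9}.
Not covered: R2, R3 — 2 points.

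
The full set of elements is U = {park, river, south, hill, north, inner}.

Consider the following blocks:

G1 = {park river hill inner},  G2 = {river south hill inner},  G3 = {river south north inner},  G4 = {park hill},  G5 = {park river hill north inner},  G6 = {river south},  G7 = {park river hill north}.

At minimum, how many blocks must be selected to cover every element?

Take {G2, G7}. Their union is {park, river, south, hill, north, inner}, which is all 6 elements.
No single block has all 6 elements (the largest, G5, has 5), so 2 is optimal.

2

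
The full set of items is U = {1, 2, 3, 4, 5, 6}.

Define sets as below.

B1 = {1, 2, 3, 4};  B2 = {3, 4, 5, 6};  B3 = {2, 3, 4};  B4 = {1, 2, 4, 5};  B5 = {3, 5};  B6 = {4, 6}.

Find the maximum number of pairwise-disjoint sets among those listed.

B5, B6 are pairwise disjoint (B5={3,5}; B6={4,6}).
Every remaining set overlaps one of these, and no 3 of the listed sets are pairwise disjoint, so 2 is the maximum.

2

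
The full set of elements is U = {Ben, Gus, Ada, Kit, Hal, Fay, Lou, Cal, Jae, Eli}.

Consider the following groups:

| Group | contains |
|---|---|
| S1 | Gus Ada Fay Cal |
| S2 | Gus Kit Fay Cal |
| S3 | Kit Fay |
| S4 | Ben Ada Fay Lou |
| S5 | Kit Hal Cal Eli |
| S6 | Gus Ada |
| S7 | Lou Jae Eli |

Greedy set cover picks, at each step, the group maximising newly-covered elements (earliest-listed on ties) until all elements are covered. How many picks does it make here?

4

Greedy: pick S1 (covers 4 new) → pick S5 (covers 3 new) → pick S4 (covers 2 new) → pick S7 (covers 1 new). Total picks: 4.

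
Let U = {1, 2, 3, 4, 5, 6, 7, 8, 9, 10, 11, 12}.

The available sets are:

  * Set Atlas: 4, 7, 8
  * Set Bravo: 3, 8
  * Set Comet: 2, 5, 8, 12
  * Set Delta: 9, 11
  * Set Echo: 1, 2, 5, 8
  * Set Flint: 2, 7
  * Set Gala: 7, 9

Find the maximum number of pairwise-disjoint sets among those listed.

Bravo, Delta, Flint are pairwise disjoint (Bravo={3,8}; Delta={9,11}; Flint={2,7}).
Every remaining set overlaps one of these, and no 4 of the listed sets are pairwise disjoint, so 3 is the maximum.

3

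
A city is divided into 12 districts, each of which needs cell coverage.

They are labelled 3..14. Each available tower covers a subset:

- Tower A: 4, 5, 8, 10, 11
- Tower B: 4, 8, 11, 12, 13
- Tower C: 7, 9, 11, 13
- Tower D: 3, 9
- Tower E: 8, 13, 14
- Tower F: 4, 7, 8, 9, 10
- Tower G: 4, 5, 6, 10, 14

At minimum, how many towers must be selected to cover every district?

4

Take {B, D, F, G}. Their union is {3, 4, 5, 6, 7, 8, 9, 10, 11, 12, 13, 14}, which is all 12 districts.
No 3 of the 7 towers cover everything (all 35 combinations miss at least one district), so 4 is optimal.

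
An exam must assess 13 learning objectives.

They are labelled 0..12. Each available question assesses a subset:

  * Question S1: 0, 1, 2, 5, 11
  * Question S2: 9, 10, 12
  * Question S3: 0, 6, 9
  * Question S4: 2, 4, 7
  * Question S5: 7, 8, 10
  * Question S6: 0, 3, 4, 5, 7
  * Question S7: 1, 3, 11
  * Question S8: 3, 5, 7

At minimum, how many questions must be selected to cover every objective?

S1 and S2 and S3 and S5 and S6 together: S1 ∪ S2 ∪ S3 ∪ S5 ∪ S6 = {0, 1, 2, 3, 4, 5, 6, 7, 8, 9, 10, 11, 12} — every objective is covered.
No 4 of the 8 questions cover everything (all 70 combinations miss at least one objective), so 5 is optimal.

5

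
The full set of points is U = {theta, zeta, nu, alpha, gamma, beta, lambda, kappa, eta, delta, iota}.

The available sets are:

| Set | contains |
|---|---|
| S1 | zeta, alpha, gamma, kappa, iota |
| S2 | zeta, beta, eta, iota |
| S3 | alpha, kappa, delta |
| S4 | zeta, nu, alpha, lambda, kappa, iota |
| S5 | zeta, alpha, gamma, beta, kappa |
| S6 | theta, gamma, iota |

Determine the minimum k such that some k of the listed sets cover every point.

Take {S2, S3, S4, S6}. Their union is {theta, zeta, nu, alpha, gamma, beta, lambda, kappa, eta, delta, iota}, which is all 11 points.
Only S4 contains nu, so S4 is forced; the remaining 5 points need at least 3 more sets (each remaining set adds at most 2) — so at least 4 sets are needed, and 4 is optimal.

4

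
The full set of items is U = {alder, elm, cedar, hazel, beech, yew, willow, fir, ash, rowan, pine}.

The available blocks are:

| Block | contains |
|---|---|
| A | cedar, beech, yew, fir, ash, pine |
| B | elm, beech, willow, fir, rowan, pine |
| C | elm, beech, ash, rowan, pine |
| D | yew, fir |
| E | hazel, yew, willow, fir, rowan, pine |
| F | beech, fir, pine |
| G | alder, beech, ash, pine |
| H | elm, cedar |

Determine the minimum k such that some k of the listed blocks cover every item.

Take {E, G, H}. Their union is {alder, elm, cedar, hazel, beech, yew, willow, fir, ash, rowan, pine}, which is all 11 items.
Only G contains alder, so G is forced; the remaining 7 items need at least 2 more blocks (each remaining block adds at most 5) — so at least 3 blocks are needed, and 3 is optimal.

3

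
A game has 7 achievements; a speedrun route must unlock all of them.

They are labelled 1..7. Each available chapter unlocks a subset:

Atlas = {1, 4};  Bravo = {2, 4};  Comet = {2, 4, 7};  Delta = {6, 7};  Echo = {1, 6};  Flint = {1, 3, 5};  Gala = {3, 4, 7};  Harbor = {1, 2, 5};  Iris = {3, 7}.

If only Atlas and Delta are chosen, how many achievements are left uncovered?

3

Union of Atlas, Delta = {1, 4, 6, 7}.
Not covered: 2, 3, 5 — 3 achievements.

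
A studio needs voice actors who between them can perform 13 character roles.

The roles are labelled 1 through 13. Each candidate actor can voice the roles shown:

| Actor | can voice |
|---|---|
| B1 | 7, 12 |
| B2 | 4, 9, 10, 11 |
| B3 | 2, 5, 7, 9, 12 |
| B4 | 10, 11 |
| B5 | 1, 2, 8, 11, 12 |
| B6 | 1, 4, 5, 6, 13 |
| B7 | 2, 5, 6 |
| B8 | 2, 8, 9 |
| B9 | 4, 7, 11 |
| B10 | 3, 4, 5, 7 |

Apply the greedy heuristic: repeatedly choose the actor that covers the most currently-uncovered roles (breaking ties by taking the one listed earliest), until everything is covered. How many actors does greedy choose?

5

Greedy: pick B3 (covers 5 new) → pick B6 (covers 4 new) → pick B2 (covers 2 new) → pick B5 (covers 1 new) → pick B10 (covers 1 new). Total picks: 5.
(The true minimum cover uses only 4 actors, so greedy is not optimal here.)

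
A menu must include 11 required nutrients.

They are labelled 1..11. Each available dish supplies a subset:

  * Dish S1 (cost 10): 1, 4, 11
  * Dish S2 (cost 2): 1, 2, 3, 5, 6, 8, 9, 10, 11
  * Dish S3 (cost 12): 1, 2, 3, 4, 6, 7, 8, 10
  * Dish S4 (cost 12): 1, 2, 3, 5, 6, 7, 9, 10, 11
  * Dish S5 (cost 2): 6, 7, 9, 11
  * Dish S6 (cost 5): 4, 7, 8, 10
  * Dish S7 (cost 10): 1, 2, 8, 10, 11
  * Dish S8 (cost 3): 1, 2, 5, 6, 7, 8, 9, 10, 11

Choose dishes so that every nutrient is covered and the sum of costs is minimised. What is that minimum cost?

S2, S6 together cover every nutrient (S2 ∪ S6 = {1, 2, 3, 4, 5, 6, 7, 8, 9, 10, 11}); total cost 2 + 5 = 7.
The greedy pick S2, S5, S6 costs 9; no covering selection beats 7.

7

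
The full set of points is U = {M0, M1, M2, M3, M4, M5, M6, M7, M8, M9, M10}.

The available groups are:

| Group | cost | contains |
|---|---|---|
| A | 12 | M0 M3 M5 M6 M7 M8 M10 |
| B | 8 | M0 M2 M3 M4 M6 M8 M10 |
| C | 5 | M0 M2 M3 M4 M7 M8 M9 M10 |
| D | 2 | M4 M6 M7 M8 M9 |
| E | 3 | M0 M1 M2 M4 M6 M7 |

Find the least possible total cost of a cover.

17

A, D, E together cover every point (A ∪ D ∪ E = {M0, M1, M2, M3, M4, M5, M6, M7, M8, M9, M10}); total cost 12 + 2 + 3 = 17.
The greedy pick D, E, C, A costs 22; no covering selection beats 17.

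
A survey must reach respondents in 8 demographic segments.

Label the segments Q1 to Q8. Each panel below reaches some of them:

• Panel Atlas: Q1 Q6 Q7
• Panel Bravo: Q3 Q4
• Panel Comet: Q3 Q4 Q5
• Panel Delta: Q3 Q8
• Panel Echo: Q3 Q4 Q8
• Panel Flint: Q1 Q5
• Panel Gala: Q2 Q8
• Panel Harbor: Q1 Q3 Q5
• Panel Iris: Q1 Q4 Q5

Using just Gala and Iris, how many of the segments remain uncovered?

3

Union of Gala, Iris = {Q1, Q2, Q4, Q5, Q8}.
Not covered: Q3, Q6, Q7 — 3 segments.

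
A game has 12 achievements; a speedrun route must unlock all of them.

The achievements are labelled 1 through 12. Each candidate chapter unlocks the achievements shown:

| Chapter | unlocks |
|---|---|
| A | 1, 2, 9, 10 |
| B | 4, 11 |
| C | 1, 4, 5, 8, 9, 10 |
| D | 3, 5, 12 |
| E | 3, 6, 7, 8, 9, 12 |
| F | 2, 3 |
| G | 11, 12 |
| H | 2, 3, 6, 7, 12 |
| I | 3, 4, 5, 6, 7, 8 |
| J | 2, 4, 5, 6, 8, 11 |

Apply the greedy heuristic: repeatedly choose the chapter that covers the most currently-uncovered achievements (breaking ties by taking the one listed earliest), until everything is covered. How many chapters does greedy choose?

Greedy: pick C (covers 6 new) → pick H (covers 5 new) → pick B (covers 1 new). Total picks: 3.

3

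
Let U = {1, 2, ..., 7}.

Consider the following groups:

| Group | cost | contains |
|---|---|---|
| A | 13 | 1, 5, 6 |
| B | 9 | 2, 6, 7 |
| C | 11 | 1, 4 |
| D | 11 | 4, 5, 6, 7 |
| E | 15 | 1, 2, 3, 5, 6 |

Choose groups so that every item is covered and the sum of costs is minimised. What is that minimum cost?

D, E together cover every item (D ∪ E = {1, 2, 3, 4, 5, 6, 7}); total cost 11 + 15 = 26.
No covering selection has total cost below 26.

26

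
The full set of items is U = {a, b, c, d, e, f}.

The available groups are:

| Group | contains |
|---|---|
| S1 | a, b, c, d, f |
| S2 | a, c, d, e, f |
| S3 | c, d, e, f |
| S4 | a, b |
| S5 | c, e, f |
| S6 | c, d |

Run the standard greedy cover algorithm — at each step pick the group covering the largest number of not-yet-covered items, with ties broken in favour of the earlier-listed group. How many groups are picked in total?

Greedy: pick S1 (covers 5 new) → pick S2 (covers 1 new). Total picks: 2.

2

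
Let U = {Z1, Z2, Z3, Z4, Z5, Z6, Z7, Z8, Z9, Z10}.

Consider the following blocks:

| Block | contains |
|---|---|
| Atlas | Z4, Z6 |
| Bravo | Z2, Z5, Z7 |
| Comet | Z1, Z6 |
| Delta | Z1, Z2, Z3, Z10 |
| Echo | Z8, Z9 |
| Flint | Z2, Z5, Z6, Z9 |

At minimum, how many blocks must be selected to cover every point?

4

Atlas and Bravo and Delta and Echo together: Atlas ∪ Bravo ∪ Delta ∪ Echo = {Z1, Z2, Z3, Z4, Z5, Z6, Z7, Z8, Z9, Z10} — every point is covered.
Only Bravo contains Z7, so Bravo is forced; the remaining 7 points need at least 3 more blocks (each remaining block adds at most 3) — so at least 4 blocks are needed, and 4 is optimal.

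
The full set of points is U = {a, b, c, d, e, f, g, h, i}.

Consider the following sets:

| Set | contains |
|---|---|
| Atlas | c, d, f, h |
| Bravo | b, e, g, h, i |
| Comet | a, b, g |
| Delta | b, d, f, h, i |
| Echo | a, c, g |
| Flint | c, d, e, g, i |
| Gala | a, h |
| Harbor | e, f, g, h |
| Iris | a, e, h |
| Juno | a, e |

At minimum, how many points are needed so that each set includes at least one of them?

Take T = {a, e, f}. Each listed set contains at least one of these, so T is a hitting set of size 3.
No choice of 2 points meets every set, so 3 is the minimum.

3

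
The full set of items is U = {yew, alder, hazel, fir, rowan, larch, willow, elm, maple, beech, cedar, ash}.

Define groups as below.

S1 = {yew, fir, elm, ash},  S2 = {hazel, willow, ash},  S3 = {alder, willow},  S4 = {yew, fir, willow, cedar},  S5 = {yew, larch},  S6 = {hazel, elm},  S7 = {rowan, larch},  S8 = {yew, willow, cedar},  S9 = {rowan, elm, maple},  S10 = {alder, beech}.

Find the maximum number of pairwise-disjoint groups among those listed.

4

S6, S7, S8, S10 are pairwise disjoint (S6={hazel,elm}; S7={rowan,larch}; S8={yew,willow,cedar}; S10={alder,beech}).
Every remaining group overlaps one of these, and no 5 of the listed groups are pairwise disjoint, so 4 is the maximum.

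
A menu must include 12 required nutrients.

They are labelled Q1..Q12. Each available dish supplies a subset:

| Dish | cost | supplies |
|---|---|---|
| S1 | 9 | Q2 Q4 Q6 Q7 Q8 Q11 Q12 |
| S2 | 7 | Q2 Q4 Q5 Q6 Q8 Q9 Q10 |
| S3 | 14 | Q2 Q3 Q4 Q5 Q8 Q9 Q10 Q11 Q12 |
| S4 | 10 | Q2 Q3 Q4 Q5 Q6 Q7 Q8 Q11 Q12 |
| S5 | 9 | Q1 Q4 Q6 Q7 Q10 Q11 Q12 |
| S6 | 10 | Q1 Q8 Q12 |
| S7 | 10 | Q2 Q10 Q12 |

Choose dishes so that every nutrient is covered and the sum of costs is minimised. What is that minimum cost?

S3, S5 together cover every nutrient (S3 ∪ S5 = {Q1, Q2, Q3, Q4, Q5, Q6, Q7, Q8, Q9, Q10, Q11, Q12}); total cost 14 + 9 = 23.
The greedy pick S2, S5, S4 costs 26; no covering selection beats 23.

23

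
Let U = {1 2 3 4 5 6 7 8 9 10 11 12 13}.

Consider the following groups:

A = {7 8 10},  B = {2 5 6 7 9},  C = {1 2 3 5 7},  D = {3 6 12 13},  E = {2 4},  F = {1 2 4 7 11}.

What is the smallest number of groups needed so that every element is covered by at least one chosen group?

4

Take {A, B, D, F}. Their union is {1, 2, 3, 4, 5, 6, 7, 8, 9, 10, 11, 12, 13}, which is all 13 elements.
Only A contains 8, so A is forced; the remaining 10 elements need at least 3 more groups (each remaining group adds at most 4) — so at least 4 groups are needed, and 4 is optimal.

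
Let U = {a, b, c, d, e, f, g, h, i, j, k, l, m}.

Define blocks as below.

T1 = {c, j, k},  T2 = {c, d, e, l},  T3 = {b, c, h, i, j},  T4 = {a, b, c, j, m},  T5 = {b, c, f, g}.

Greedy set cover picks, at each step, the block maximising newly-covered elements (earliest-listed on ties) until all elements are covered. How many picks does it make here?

Greedy: pick T3 (covers 5 new) → pick T2 (covers 3 new) → pick T4 (covers 2 new) → pick T5 (covers 2 new) → pick T1 (covers 1 new). Total picks: 5.

5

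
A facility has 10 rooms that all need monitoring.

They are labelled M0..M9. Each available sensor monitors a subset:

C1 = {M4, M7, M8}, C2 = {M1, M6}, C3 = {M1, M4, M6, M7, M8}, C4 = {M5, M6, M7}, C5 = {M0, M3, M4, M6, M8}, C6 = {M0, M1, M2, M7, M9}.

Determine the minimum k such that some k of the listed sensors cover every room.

Take {C4, C5, C6}. Their union is {M0, M1, M2, M3, M4, M5, M6, M7, M8, M9}, which is all 10 rooms.
Only C6 contains M2, so C6 is forced; the remaining 5 rooms need at least 2 more sensors (each remaining sensor adds at most 4) — so at least 3 sensors are needed, and 3 is optimal.

3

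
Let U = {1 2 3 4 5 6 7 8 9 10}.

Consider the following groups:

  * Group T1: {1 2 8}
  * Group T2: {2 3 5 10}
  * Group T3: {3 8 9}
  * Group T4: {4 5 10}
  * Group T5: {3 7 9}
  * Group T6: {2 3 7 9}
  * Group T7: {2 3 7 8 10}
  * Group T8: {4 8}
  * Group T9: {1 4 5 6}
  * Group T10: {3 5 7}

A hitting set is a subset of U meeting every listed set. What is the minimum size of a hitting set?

Take H = {5, 7, 8}. Each listed group contains at least one of these, so H is a hitting set of size 3.
The groups T1, T4, T5 are pairwise disjoint, so any hitting set needs a separate item for each — at least 3. Hence 3 is optimal.

3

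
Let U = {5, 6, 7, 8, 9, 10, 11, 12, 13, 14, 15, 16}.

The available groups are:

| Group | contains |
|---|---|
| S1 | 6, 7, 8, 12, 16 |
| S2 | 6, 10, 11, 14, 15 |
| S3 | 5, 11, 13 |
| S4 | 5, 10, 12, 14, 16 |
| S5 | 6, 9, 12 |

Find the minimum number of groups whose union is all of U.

4

S1, S2, S3, and S5 cover everything between them: the union {5, 6, 7, 8, 9, 10, 11, 12, 13, 14, 15, 16} is all of U.
Only S5 contains 9, so S5 is forced; the remaining 9 items need at least 3 more groups (each remaining group adds at most 4) — so at least 4 groups are needed, and 4 is optimal.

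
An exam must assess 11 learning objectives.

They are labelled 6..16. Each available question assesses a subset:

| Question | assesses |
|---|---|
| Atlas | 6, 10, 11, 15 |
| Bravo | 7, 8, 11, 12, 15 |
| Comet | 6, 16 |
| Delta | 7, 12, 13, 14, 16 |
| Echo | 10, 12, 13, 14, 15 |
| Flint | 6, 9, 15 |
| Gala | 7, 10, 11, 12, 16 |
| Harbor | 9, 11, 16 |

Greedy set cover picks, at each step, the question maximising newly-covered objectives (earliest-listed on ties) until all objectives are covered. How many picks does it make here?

Greedy: pick Bravo (covers 5 new) → pick Delta (covers 3 new) → pick Atlas (covers 2 new) → pick Flint (covers 1 new). Total picks: 4.

4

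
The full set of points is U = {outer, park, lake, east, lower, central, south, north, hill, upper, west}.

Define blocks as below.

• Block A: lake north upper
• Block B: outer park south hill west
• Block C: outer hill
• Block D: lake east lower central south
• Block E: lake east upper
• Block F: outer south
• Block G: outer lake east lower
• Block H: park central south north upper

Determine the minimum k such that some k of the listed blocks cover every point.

3

Take {A, B, D}. Their union is {outer, park, lake, east, lower, central, south, north, hill, upper, west}, which is all 11 points.
Each block has at most 5 points, and 2·5 = 10 < 11 — so at least 3 blocks are needed, and 3 is optimal.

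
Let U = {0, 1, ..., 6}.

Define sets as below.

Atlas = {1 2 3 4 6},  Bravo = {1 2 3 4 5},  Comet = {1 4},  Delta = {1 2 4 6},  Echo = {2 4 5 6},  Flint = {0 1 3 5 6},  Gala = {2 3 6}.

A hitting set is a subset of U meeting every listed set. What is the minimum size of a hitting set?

2

H = {1, 6} meets every set (each contains at least one member of H), and |H| = 2.
The sets Comet, Gala are pairwise disjoint, so any hitting set needs a separate item for each — at least 2. Hence 2 is optimal.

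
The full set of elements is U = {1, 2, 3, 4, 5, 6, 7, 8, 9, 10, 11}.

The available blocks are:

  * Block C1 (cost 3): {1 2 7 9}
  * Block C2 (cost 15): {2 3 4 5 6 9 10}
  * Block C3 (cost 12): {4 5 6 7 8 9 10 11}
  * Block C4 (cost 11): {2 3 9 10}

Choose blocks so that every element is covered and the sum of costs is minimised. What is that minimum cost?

26

C1, C3, C4 together cover every element (C1 ∪ C3 ∪ C4 = {1, 2, 3, 4, 5, 6, 7, 8, 9, 10, 11}); total cost 3 + 12 + 11 = 26.
No covering selection has total cost below 26.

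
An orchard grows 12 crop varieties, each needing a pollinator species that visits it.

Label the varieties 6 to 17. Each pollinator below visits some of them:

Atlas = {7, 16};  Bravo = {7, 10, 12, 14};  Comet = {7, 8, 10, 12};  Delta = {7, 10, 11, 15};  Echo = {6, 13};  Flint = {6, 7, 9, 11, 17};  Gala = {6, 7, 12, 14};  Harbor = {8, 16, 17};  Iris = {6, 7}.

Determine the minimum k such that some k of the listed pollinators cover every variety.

Take {Bravo, Delta, Echo, Flint, Harbor}. Their union is {6, 7, 8, 9, 10, 11, 12, 13, 14, 15, 16, 17}, which is all 12 varieties.
No 4 of the 9 pollinators cover everything (all 126 combinations miss at least one variety), so 5 is optimal.

5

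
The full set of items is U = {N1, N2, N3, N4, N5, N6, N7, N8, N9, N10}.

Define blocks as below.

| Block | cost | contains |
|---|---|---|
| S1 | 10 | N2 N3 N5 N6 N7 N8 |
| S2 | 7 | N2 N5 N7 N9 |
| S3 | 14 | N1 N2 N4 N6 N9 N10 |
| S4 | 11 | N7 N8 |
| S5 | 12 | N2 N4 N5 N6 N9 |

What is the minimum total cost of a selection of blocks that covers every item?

24

S1, S3 together cover every item (S1 ∪ S3 = {N1, N2, N3, N4, N5, N6, N7, N8, N9, N10}); total cost 10 + 14 = 24.
No covering selection has total cost below 24.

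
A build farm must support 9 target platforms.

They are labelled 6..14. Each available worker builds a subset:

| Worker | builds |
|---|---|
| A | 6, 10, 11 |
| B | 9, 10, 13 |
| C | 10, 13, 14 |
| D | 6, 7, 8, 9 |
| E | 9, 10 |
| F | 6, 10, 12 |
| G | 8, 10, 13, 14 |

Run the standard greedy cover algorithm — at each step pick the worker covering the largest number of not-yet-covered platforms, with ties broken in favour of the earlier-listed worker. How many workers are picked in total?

Greedy: pick D (covers 4 new) → pick C (covers 3 new) → pick A (covers 1 new) → pick F (covers 1 new). Total picks: 4.

4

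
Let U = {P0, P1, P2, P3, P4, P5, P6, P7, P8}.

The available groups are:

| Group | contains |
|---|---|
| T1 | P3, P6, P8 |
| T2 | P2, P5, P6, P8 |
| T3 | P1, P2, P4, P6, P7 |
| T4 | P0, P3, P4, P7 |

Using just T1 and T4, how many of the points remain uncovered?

3

Union of T1, T4 = {P0, P3, P4, P6, P7, P8}.
Not covered: P1, P2, P5 — 3 points.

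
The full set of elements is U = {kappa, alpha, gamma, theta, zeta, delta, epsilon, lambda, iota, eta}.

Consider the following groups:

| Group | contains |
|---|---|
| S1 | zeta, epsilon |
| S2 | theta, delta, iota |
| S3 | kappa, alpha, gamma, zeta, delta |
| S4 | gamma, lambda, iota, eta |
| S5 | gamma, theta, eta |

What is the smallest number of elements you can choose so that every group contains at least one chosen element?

H = {gamma, epsilon, iota} meets every group (each contains at least one member of H), and |H| = 3.
No choice of 2 elements meets every group, so 3 is the minimum.

3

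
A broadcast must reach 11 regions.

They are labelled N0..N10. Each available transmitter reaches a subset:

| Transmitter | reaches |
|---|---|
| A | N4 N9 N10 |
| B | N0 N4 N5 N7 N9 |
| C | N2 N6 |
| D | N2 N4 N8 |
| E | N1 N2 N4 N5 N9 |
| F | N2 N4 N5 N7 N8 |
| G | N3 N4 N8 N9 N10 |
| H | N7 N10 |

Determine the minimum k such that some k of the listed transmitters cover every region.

Take {B, C, E, G}. Their union is {N0, N1, N2, N3, N4, N5, N6, N7, N8, N9, N10}, which is all 11 regions.
No 3 of the 8 transmitters cover everything (all 56 combinations miss at least one region), so 4 is optimal.

4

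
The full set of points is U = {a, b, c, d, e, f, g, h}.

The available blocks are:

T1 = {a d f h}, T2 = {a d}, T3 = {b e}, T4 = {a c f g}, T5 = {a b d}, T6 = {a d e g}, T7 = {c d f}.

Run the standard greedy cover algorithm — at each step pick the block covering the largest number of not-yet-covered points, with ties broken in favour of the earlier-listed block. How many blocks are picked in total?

3

Greedy: pick T1 (covers 4 new) → pick T3 (covers 2 new) → pick T4 (covers 2 new). Total picks: 3.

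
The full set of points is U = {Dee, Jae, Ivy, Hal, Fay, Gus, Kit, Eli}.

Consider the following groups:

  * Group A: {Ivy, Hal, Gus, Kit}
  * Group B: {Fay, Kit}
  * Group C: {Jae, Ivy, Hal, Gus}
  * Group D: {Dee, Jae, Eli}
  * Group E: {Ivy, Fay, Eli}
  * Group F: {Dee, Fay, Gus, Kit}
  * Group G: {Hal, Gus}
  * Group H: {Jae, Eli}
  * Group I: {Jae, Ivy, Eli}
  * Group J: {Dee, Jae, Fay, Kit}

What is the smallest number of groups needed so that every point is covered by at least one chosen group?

3

A, H, and J cover everything between them: the union {Dee, Jae, Ivy, Hal, Fay, Gus, Kit, Eli} is all of U.
No 2 of the 10 groups cover everything (all 45 combinations miss at least one point), so 3 is optimal.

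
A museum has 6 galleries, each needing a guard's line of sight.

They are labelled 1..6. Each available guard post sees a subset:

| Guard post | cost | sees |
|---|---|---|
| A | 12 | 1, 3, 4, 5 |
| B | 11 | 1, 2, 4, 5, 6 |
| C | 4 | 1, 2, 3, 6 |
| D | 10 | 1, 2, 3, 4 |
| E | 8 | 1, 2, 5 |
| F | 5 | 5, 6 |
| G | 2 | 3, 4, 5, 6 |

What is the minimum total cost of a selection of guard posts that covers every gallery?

6

C, G together cover every gallery (C ∪ G = {1, 2, 3, 4, 5, 6}); total cost 4 + 2 = 6.
No covering selection has total cost below 6.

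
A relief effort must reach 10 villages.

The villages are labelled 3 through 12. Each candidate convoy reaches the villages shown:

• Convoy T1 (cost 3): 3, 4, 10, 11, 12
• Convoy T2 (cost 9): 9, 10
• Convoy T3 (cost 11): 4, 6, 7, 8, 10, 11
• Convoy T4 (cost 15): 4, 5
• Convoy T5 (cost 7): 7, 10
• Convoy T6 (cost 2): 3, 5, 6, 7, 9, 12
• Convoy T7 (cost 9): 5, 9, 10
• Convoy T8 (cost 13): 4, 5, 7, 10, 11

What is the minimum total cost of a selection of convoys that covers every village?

13

T3, T6 together cover every village (T3 ∪ T6 = {3, 4, 5, 6, 7, 8, 9, 10, 11, 12}); total cost 11 + 2 = 13.
The greedy pick T6, T1, T3 costs 16; no covering selection beats 13.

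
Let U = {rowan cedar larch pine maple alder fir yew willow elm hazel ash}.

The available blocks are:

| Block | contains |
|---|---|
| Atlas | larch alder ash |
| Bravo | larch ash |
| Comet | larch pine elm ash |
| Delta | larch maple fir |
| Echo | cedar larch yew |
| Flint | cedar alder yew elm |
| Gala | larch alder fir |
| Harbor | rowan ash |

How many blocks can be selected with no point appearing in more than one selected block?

3

Delta, Flint, Harbor are pairwise disjoint (Delta={larch,maple,fir}; Flint={cedar,alder,yew,elm}; Harbor={rowan,ash}).
Every remaining block overlaps one of these, and no 4 of the listed blocks are pairwise disjoint, so 3 is the maximum.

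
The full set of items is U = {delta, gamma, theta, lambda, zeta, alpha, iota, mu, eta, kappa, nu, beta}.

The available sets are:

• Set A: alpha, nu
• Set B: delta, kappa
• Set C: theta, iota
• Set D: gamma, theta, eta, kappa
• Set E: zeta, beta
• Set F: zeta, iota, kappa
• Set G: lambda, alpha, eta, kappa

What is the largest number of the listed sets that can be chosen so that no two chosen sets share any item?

4

A, B, C, E are pairwise disjoint (A={alpha,nu}; B={delta,kappa}; C={theta,iota}; E={zeta,beta}).
Every remaining set overlaps one of these, and no 5 of the listed sets are pairwise disjoint, so 4 is the maximum.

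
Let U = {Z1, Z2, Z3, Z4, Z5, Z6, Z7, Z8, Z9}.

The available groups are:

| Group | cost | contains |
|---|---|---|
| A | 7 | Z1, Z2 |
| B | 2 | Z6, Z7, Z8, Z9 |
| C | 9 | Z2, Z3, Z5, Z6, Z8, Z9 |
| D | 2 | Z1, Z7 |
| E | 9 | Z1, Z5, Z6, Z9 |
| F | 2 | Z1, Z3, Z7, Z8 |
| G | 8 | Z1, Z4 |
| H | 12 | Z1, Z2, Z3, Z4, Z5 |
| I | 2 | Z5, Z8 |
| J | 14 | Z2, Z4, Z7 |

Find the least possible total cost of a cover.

14

B, H together cover every element (B ∪ H = {Z1, Z2, Z3, Z4, Z5, Z6, Z7, Z8, Z9}); total cost 2 + 12 = 14.
The greedy pick B, F, I, H costs 18; no covering selection beats 14.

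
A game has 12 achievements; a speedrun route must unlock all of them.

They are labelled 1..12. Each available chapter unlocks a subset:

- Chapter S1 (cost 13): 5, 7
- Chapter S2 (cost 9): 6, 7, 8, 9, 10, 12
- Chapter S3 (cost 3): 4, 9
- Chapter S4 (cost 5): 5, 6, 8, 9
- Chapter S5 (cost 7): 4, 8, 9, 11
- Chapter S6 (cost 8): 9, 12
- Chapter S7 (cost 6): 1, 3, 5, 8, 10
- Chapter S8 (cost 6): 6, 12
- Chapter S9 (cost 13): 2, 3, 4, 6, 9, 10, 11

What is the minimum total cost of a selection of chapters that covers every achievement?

S2, S7, S9 together cover every achievement (S2 ∪ S7 ∪ S9 = {1, 2, 3, 4, 5, 6, 7, 8, 9, 10, 11, 12}); total cost 9 + 6 + 13 = 28.
The greedy pick S7, S3, S2, S9 costs 31; no covering selection beats 28.

28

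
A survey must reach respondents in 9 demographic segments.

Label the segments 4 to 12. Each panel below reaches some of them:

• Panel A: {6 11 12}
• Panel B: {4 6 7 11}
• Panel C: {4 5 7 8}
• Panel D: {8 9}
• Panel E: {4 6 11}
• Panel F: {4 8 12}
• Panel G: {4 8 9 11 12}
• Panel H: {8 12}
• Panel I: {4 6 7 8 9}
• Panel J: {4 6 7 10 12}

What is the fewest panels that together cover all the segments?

Take {C, G, J}. Their union is {4, 5, 6, 7, 8, 9, 10, 11, 12}, which is all 9 segments.
Only C contains 5, so C is forced; the remaining 5 segments need at least 2 more panels (each remaining panel adds at most 3) — so at least 3 panels are needed, and 3 is optimal.

3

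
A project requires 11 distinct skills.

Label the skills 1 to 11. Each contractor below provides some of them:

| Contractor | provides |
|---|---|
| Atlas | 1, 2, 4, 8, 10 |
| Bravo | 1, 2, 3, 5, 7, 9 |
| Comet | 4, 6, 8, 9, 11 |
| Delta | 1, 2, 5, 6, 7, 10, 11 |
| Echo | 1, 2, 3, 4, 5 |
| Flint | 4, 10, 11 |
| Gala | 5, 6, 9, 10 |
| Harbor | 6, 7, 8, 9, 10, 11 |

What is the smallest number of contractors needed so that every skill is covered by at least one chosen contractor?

Take {Echo, Harbor}. Their union is {1, 2, 3, 4, 5, 6, 7, 8, 9, 10, 11}, which is all 11 skills.
No single contractor has all 11 skills (the largest, Delta, has 7), so 2 is optimal.

2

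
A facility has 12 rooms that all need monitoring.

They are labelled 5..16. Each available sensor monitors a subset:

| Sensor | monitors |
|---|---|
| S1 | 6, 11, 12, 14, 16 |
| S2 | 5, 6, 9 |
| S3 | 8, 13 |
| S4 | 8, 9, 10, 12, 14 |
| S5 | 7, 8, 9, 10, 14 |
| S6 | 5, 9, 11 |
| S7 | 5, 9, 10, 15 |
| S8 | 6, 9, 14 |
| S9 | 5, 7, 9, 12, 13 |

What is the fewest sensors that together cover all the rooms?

4

Take {S1, S5, S7, S9}. Their union is {5, 6, 7, 8, 9, 10, 11, 12, 13, 14, 15, 16}, which is all 12 rooms.
No 3 of the 9 sensors cover everything (all 84 combinations miss at least one room), so 4 is optimal.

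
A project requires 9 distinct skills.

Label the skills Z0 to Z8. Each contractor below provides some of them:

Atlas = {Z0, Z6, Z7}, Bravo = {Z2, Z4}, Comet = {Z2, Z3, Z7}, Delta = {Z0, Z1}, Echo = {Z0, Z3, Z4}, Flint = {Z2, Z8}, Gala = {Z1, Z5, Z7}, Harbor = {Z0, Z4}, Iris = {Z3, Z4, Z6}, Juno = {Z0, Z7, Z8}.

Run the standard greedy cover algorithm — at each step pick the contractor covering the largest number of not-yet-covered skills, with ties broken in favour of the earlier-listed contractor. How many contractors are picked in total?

Greedy: pick Atlas (covers 3 new) → pick Bravo (covers 2 new) → pick Gala (covers 2 new) → pick Comet (covers 1 new) → pick Flint (covers 1 new). Total picks: 5.
(The true minimum cover uses only 4 contractors, so greedy is not optimal here.)

5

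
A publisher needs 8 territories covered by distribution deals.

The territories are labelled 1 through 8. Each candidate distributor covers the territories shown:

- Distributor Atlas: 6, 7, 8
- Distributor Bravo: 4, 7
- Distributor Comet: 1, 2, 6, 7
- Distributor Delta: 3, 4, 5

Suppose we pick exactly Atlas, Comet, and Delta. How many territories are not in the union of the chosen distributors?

Union of Atlas, Comet, Delta = {1, 2, 3, 4, 5, 6, 7, 8} — that's every territory, so 0 are uncovered.

0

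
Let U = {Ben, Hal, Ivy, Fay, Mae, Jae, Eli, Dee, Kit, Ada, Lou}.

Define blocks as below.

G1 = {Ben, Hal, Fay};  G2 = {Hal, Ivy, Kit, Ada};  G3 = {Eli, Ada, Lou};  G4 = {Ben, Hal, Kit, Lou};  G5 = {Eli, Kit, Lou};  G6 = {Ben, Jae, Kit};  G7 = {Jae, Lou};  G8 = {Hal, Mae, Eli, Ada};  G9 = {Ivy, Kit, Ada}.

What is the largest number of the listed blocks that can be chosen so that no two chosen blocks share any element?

3

G1, G7, G9 are pairwise disjoint (G1={Ben,Hal,Fay}; G7={Jae,Lou}; G9={Ivy,Kit,Ada}).
Every remaining block overlaps one of these, and no 4 of the listed blocks are pairwise disjoint, so 3 is the maximum.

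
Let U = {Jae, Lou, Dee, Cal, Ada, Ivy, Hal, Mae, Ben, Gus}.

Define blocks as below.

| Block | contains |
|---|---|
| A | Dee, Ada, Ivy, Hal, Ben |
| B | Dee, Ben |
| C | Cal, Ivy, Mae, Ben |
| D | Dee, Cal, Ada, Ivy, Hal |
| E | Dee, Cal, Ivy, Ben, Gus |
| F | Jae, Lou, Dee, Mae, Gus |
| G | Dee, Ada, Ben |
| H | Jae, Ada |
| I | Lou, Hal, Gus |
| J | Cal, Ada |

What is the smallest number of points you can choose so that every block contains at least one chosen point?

3

The 3 points {Lou, Ada, Ben} hit every block.
The blocks C, H, I are pairwise disjoint, so any hitting set needs a separate point for each — at least 3. Hence 3 is optimal.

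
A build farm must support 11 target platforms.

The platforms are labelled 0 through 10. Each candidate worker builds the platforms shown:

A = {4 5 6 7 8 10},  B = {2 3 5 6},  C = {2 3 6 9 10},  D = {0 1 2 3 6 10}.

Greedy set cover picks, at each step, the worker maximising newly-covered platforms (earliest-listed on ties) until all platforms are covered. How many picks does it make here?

Greedy: pick A (covers 6 new) → pick D (covers 4 new) → pick C (covers 1 new). Total picks: 3.

3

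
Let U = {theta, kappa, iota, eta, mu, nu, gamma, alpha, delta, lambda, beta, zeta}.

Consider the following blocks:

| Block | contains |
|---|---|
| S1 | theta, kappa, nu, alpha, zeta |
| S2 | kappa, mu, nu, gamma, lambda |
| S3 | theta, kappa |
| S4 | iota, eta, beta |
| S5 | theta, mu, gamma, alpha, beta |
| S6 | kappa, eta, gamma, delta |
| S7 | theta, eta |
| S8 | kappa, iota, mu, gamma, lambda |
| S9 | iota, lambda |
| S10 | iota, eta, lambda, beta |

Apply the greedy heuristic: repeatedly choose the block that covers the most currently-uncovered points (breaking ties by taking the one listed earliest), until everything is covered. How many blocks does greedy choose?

4

Greedy: pick S1 (covers 5 new) → pick S8 (covers 4 new) → pick S4 (covers 2 new) → pick S6 (covers 1 new). Total picks: 4.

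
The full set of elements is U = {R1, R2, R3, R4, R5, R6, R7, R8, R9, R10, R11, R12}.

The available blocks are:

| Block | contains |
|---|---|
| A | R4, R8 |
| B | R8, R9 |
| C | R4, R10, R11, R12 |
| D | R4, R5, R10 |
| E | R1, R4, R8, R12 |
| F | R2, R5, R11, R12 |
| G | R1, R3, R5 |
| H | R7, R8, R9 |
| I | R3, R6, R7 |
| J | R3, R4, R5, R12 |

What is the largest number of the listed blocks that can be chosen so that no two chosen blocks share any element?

A, F, I are pairwise disjoint (A={R4,R8}; F={R2,R5,R11,R12}; I={R3,R6,R7}).
Every remaining block overlaps one of these, and no 4 of the listed blocks are pairwise disjoint, so 3 is the maximum.

3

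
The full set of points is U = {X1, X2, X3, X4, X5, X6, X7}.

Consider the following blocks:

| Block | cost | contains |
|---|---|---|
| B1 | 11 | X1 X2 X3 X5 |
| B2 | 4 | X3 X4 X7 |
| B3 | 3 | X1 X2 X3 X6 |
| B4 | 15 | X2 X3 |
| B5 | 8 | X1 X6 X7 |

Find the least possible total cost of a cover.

18

B1, B2, B3 together cover every point (B1 ∪ B2 ∪ B3 = {X1, X2, X3, X4, X5, X6, X7}); total cost 11 + 4 + 3 = 18.
No covering selection has total cost below 18.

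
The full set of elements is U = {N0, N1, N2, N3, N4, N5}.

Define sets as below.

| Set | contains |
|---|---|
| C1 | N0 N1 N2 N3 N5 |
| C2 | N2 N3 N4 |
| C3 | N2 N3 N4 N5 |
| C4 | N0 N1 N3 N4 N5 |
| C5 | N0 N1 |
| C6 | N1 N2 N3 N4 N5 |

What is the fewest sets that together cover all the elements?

2

C3 and C4 cover everything between them: the union {N0, N1, N2, N3, N4, N5} is all of U.
No single set has all 6 elements (the largest, C1, has 5), so 2 is optimal.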